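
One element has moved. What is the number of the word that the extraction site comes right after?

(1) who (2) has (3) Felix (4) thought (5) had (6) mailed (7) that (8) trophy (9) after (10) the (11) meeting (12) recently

4

The displaced element is "who" (word 1).
It is linked across 1 clause boundary (Ø).
It functions as the subject of "mailed", so the gap sits immediately after word 4 ("thought").
Base order: Felix has thought who had mailed that trophy after the meeting recently.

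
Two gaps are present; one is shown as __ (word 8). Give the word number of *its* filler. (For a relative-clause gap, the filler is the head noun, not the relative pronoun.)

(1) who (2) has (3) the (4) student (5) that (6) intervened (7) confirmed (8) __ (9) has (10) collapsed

The marked gap is the subject of "collapsed".
Its filler is the fronted wh-phrase "who", at word 1.
(The other dependency links word 4 to a gap after word 5.)

1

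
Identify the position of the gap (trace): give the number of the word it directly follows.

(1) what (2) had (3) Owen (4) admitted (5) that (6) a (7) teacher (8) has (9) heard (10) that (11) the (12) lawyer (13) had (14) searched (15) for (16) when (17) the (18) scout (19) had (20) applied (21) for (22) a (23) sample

The displaced element is "what" (word 1).
It is linked across 2 clause boundaries (that → that).
It functions as the object of the preposition "for" of "searched", so the gap sits immediately after word 15 ("for").
Base order: Owen had admitted that a teacher has heard that the lawyer had searched for what when the scout had applied for a sample.

15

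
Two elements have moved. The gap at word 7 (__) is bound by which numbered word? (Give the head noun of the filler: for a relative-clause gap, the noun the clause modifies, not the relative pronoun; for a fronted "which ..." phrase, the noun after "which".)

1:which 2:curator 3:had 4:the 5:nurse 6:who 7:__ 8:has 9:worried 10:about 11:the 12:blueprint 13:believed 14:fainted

5

The marked gap is inside the relative clause, the subject of "worried".
Its filler is the head noun "nurse" (via "who"), at word 5.
(The other dependency links word 2 to a gap after word 13.)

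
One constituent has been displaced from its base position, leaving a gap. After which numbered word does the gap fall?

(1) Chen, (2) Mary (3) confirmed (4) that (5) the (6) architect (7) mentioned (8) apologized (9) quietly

The displaced element is "Chen" (word 1).
It is linked across 2 clause boundaries (that → Ø).
It functions as the subject of "apologized", so the gap sits immediately after word 7 ("mentioned").
Base order: Mary confirmed that the architect mentioned Chen apologized quietly.

7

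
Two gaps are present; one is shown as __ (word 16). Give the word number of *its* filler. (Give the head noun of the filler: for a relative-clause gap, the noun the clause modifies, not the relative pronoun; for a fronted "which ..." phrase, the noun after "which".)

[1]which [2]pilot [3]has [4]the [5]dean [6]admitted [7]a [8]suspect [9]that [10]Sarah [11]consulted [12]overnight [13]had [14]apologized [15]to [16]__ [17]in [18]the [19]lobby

The marked gap is the object of the preposition "to" of "apologized".
Its filler is the fronted wh-phrase "which pilot", at word 2.
(The other dependency links word 8 to a gap after word 11.)

2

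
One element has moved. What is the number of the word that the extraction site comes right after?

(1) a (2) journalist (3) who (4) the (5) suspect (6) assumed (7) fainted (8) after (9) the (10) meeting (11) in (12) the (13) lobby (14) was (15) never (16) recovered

6

The displaced element is "a journalist" (word 2).
It is linked across 1 clause boundary (Ø).
It functions as the subject of "fainted", so the gap sits immediately after word 6 ("assumed").
Base order: The suspect assumed a journalist fainted after the meeting in the lobby.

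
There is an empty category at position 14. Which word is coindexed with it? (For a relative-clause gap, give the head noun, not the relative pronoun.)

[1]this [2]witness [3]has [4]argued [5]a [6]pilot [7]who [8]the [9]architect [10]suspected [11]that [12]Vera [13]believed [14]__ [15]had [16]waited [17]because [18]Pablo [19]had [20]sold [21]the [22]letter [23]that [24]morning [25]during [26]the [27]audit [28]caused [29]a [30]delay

6

The gap at 14 is the subject of "waited", inside a relative clause.
The relative pronoun is "who" (word 7); it is bound by the head noun immediately before it.
Its filler is the head noun "pilot", at word 6.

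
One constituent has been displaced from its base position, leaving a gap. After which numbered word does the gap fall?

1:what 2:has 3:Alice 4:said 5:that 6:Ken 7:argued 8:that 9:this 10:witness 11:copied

11

The displaced element is "what" (word 1).
It is linked across 2 clause boundaries (that → that).
It functions as the direct object of "copied", so the gap sits immediately after word 11 ("copied").
Base order: Alice has said that Ken argued that this witness copied what.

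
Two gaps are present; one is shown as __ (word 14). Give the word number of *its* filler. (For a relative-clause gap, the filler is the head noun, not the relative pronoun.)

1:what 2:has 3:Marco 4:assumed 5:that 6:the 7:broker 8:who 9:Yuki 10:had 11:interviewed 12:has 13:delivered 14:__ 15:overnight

The marked gap is the direct object of "delivered".
Its filler is the fronted wh-phrase "what", at word 1.
(The other dependency links word 7 to a gap after word 11.)

1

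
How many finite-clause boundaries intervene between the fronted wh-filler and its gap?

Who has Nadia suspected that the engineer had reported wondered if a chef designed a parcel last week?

2

"who" is extracted from the subject of "wondered".
Boundaries crossed, outermost first: [that], [Ø] — 2 in total.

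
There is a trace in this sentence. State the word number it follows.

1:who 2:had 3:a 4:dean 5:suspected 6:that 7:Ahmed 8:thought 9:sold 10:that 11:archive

The displaced element is "who" (word 1).
It is linked across 2 clause boundaries (that → Ø).
It functions as the subject of "sold", so the gap sits immediately after word 8 ("thought").
Base order: A dean had suspected that Ahmed thought who sold that archive.

8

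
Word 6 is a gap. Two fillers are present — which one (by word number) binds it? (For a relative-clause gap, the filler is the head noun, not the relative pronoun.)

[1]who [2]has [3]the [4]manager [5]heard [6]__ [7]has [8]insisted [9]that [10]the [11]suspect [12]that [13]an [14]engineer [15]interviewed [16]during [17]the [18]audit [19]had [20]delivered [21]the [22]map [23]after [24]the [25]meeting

The marked gap is the subject of "insisted".
Its filler is the fronted wh-phrase "who", at word 1.
(The other dependency links word 11 to a gap after word 15.)

1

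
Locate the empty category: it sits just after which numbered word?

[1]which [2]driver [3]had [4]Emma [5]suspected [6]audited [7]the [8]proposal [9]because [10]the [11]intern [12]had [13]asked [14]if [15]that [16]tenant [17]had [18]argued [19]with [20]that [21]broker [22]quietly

The displaced element is "which driver" (word 2).
It is linked across 1 clause boundary (Ø).
It functions as the subject of "audited", so the gap sits immediately after word 5 ("suspected").
Base order: Emma had suspected that which driver audited the proposal because the intern had asked if that tenant had argued with that broker quietly.

5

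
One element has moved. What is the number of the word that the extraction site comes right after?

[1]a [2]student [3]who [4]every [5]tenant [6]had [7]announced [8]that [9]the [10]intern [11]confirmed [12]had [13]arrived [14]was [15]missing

The displaced element is "a student" (word 2).
It is linked across 2 clause boundaries (that → Ø).
It functions as the subject of "arrived", so the gap sits immediately after word 11 ("confirmed").
Base order: Every tenant had announced that the intern confirmed a student had arrived.

11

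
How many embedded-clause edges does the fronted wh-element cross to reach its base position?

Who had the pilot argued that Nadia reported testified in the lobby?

2

"who" is extracted from the subject of "testified".
Boundaries crossed, outermost first: [that], [Ø] — 2 in total.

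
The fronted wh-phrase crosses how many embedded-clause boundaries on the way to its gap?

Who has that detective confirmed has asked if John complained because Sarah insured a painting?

1

"who" is extracted from the subject of "asked".
Boundaries crossed, outermost first: [Ø] — 1 in total.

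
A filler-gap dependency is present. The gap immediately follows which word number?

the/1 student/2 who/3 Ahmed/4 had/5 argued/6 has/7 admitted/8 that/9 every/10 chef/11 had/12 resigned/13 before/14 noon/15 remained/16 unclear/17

6

The displaced element is "the student" (word 2).
It is linked across 1 clause boundary (Ø).
It functions as the subject of "admitted", so the gap sits immediately after word 6 ("argued").
Base order: Ahmed had argued that the student has admitted that every chef had resigned before noon.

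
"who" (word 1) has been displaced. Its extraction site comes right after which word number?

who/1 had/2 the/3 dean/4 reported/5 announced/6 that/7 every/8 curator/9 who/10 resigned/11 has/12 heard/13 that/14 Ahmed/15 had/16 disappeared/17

5

The displaced element is "who" (word 1).
It is linked across 1 clause boundary (Ø).
It functions as the subject of "announced", so the gap sits immediately after word 5 ("reported").
Base order: The dean had reported who announced that every curator who resigned has heard that Ahmed had disappeared.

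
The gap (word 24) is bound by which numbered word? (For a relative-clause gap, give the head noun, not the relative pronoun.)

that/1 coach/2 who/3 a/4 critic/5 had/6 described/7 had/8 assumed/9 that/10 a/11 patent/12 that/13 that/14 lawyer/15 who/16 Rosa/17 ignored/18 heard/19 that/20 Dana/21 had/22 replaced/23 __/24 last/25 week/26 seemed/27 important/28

The gap at 24 is the object of "replaced", inside a relative clause.
The relative pronoun is "that" (word 13); it is bound by the head noun immediately before it.
Its filler is the head noun "patent", at word 12.

12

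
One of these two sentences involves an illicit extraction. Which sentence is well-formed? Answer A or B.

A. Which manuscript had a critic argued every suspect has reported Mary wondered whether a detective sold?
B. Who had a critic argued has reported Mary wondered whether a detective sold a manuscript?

In A, the wh-phrase is extracted from inside a wh-island (introduced by "whether"), which blocks movement.
In B, the extraction path crosses only that-complement boundaries, which are transparent.
So B is grammatical.

B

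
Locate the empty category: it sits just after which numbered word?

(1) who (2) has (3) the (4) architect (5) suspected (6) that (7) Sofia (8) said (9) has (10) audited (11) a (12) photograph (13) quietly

8

The displaced element is "who" (word 1).
It is linked across 2 clause boundaries (that → Ø).
It functions as the subject of "audited", so the gap sits immediately after word 8 ("said").
Base order: The architect has suspected that Sofia said who has audited a photograph quietly.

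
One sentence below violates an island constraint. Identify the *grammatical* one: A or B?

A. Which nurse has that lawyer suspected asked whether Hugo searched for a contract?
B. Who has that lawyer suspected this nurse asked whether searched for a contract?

In B, the wh-phrase is extracted from inside a wh-island (introduced by "whether"), which blocks movement.
In A, the extraction path crosses only that-complement boundaries, which are transparent.
So A is grammatical.

A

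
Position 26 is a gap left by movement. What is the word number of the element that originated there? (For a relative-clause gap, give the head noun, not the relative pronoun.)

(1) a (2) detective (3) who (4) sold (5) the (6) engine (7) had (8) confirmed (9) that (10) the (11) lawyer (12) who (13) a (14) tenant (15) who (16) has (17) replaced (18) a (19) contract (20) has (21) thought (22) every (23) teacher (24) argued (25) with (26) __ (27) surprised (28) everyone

11

The gap at 26 is the prepositional object of "argued", inside a relative clause.
The relative pronoun is "who" (word 12); it is bound by the head noun immediately before it.
Its filler is the head noun "lawyer", at word 11.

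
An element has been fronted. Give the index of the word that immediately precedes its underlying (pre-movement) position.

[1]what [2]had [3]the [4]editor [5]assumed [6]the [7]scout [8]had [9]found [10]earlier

The displaced element is "what" (word 1).
It is linked across 1 clause boundary (Ø).
It functions as the direct object of "found", so the gap sits immediately after word 9 ("found").
Base order: The editor had assumed the scout had found what earlier.

9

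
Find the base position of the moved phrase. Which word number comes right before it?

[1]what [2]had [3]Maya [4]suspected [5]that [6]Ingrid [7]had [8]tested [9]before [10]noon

The displaced element is "what" (word 1).
It is linked across 1 clause boundary (that).
It functions as the direct object of "tested", so the gap sits immediately after word 8 ("tested").
Base order: Maya had suspected that Ingrid had tested what before noon.

8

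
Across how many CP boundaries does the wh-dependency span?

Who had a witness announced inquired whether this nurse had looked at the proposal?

1

"who" is extracted from the subject of "inquired".
Boundaries crossed, outermost first: [Ø] — 1 in total.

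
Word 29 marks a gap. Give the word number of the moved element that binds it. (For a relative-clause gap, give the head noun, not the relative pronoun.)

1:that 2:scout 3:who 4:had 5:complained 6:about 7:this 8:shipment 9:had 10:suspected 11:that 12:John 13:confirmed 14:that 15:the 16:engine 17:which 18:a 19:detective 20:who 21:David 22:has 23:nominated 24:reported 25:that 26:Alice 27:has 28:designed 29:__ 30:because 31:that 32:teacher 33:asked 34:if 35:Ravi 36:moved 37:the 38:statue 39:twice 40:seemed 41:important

16

The gap at 29 is the object of "designed", inside a relative clause.
The relative pronoun is "which" (word 17); it is bound by the head noun immediately before it.
Its filler is the head noun "engine", at word 16.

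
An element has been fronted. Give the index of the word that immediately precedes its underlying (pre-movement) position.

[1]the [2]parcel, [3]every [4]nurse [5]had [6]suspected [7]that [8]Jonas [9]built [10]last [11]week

The displaced element is "the parcel" (word 2).
It is linked across 1 clause boundary (that).
It functions as the direct object of "built", so the gap sits immediately after word 9 ("built").
Base order: Every nurse had suspected that Jonas built the parcel last week.

9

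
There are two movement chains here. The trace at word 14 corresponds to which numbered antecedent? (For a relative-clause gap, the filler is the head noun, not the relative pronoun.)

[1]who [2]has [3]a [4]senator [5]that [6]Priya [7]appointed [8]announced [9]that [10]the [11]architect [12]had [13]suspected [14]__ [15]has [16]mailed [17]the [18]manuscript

1

The marked gap is the subject of "mailed".
Its filler is the fronted wh-phrase "who", at word 1.
(The other dependency links word 4 to a gap after word 7.)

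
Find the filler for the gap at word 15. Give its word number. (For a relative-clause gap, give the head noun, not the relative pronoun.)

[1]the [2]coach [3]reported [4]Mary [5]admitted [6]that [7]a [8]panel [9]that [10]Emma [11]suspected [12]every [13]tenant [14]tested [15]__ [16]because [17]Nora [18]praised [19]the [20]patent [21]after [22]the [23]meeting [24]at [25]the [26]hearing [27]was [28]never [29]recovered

The gap at 15 is the object of "tested", inside a relative clause.
The relative pronoun is "that" (word 9); it is bound by the head noun immediately before it.
Its filler is the head noun "panel", at word 8.

8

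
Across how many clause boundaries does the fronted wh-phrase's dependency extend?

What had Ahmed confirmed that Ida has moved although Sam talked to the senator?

1

"what" is extracted from the object of "moved".
Boundaries crossed, outermost first: [that] — 1 in total.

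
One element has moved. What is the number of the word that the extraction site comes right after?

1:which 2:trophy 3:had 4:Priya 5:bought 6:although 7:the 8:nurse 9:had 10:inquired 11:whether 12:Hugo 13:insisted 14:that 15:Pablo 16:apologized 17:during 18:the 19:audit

The displaced element is "which trophy" (word 2).
It functions as the direct object of "bought", so the gap sits immediately after word 5 ("bought").
Base order: Priya had bought which trophy although the nurse had inquired whether Hugo insisted that Pablo apologized during the audit.

5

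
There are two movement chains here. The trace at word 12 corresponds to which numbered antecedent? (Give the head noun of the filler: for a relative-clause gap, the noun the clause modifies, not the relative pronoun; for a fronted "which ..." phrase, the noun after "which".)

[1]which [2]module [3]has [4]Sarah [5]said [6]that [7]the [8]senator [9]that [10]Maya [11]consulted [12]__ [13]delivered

The marked gap is inside the relative clause, the direct object of "consulted".
Its filler is the head noun "senator" (via "that"), at word 8.
(The other dependency links word 2 to a gap after word 13.)

8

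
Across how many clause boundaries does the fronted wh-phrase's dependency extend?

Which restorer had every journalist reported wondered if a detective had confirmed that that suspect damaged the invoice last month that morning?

1

"which restorer" is extracted from the subject of "wondered".
Boundaries crossed, outermost first: [Ø] — 1 in total.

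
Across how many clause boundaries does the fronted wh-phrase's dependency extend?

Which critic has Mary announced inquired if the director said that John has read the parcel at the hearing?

"which critic" is extracted from the subject of "inquired".
Boundaries crossed, outermost first: [Ø] — 1 in total.

1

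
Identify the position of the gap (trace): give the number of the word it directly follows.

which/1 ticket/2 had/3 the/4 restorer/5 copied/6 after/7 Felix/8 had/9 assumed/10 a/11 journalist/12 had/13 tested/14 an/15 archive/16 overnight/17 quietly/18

The displaced element is "which ticket" (word 2).
It functions as the direct object of "copied", so the gap sits immediately after word 6 ("copied").
Base order: The restorer had copied which ticket after Felix had assumed a journalist had tested an archive overnight quietly.

6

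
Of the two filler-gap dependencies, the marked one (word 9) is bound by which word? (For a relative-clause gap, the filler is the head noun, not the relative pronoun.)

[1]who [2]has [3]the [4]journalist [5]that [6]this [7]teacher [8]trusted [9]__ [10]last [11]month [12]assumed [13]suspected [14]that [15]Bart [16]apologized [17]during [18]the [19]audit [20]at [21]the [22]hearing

The marked gap is inside the relative clause, the direct object of "trusted".
Its filler is the head noun "journalist" (via "that"), at word 4.
(The other dependency links word 1 to a gap after word 12.)

4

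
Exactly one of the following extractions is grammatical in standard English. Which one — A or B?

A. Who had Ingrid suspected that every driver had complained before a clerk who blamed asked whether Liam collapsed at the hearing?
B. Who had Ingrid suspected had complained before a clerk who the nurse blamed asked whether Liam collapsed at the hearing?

B

In A, the wh-phrase is extracted from inside an adjunct island (introduced by "before"), which blocks movement.
In B, the extraction path crosses only that-complement boundaries, which are transparent.
So B is grammatical.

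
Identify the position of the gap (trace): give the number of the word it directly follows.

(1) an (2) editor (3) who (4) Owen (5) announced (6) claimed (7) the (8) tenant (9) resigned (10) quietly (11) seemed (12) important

The displaced element is "an editor" (word 2).
It is linked across 1 clause boundary (Ø).
It functions as the subject of "claimed", so the gap sits immediately after word 5 ("announced").
Base order: Owen announced that an editor claimed the tenant resigned quietly.

5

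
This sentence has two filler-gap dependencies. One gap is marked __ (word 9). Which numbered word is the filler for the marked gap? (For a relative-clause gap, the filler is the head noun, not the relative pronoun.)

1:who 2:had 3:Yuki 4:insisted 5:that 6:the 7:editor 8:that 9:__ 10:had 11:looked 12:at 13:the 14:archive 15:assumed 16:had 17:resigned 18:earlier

7

The marked gap is inside the relative clause, the subject of "looked".
Its filler is the head noun "editor" (via "that"), at word 7.
(The other dependency links word 1 to a gap after word 15.)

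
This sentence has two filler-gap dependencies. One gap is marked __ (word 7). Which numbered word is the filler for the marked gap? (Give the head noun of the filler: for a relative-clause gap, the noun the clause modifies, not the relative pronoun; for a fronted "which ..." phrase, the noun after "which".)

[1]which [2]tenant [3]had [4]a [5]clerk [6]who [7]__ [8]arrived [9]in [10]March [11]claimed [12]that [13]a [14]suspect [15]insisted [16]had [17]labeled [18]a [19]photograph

5

The marked gap is inside the relative clause, the subject of "arrived".
Its filler is the head noun "clerk" (via "who"), at word 5.
(The other dependency links word 2 to a gap after word 15.)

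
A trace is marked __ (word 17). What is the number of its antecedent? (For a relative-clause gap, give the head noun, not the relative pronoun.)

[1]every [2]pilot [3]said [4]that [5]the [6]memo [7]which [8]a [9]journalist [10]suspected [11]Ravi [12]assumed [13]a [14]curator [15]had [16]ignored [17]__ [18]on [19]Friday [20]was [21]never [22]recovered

The gap at 17 is the object of "ignored", inside a relative clause.
The relative pronoun is "which" (word 7); it is bound by the head noun immediately before it.
Its filler is the head noun "memo", at word 6.

6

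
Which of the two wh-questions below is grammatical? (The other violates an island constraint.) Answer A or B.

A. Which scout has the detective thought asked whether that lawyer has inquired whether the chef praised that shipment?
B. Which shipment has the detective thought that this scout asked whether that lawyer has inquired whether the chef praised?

A

In B, the wh-phrase is extracted from inside a wh-island (introduced by "whether"), which blocks movement.
In A, the extraction path crosses only that-complement boundaries, which are transparent.
So A is grammatical.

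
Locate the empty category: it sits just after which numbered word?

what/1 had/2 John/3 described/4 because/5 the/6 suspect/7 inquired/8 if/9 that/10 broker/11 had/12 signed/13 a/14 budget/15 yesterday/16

The displaced element is "what" (word 1).
It functions as the direct object of "described", so the gap sits immediately after word 4 ("described").
Base order: John had described what because the suspect inquired if that broker had signed a budget yesterday.

4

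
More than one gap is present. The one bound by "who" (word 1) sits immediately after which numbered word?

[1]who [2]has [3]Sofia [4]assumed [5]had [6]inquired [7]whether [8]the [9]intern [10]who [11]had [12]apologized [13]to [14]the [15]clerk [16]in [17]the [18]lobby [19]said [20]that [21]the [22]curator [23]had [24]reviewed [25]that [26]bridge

4

The displaced element is "who" (word 1).
It is linked across 1 clause boundary (Ø).
It functions as the subject of "inquired", so the gap sits immediately after word 4 ("assumed").
Base order: Sofia has assumed that who had inquired whether the intern who had apologized to the clerk in the lobby said that the curator had reviewed that bridge.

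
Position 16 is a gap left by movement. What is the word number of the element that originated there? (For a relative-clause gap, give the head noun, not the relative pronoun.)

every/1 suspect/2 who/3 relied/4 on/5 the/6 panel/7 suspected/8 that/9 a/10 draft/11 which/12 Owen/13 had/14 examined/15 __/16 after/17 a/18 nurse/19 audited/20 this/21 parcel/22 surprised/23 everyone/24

11

The gap at 16 is the object of "examined", inside a relative clause.
The relative pronoun is "which" (word 12); it is bound by the head noun immediately before it.
Its filler is the head noun "draft", at word 11.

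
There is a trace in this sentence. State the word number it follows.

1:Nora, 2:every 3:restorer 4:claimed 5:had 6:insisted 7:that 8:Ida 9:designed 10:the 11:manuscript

The displaced element is "Nora" (word 1).
It is linked across 1 clause boundary (Ø).
It functions as the subject of "insisted", so the gap sits immediately after word 4 ("claimed").
Base order: Every restorer claimed that Nora had insisted that Ida designed the manuscript.

4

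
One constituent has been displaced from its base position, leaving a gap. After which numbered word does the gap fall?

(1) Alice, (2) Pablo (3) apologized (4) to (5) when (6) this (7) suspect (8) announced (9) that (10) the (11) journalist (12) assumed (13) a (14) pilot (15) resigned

4

The displaced element is "Alice" (word 1).
It functions as the object of the preposition "to" of "apologized", so the gap sits immediately after word 4 ("to").
Base order: Pablo apologized to Alice when this suspect announced that the journalist assumed a pilot resigned.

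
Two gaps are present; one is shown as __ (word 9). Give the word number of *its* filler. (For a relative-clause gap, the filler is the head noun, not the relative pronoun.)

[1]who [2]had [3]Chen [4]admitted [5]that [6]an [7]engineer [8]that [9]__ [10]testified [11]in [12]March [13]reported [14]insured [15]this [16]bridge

7

The marked gap is inside the relative clause, the subject of "testified".
Its filler is the head noun "engineer" (via "that"), at word 7.
(The other dependency links word 1 to a gap after word 13.)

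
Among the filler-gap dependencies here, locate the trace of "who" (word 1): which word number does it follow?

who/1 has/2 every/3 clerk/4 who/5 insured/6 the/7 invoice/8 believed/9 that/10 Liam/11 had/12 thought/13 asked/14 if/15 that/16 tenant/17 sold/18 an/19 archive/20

13

The displaced element is "who" (word 1).
It is linked across 2 clause boundaries (that → Ø).
It functions as the subject of "asked", so the gap sits immediately after word 13 ("thought").
Base order: Every clerk who insured the invoice has believed that Liam had thought who asked if that tenant sold an archive.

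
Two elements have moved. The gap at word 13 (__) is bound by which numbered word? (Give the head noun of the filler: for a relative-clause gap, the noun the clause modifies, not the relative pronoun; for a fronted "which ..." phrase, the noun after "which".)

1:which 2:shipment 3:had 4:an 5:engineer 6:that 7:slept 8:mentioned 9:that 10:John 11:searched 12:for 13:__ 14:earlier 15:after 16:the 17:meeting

The marked gap is the object of the preposition "for" of "searched".
Its filler is the fronted wh-phrase "which shipment", at word 2.
(The other dependency links word 5 to a gap after word 6.)

2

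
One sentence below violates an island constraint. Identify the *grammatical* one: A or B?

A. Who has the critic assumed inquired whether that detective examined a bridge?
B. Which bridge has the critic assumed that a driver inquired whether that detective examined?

A

In B, the wh-phrase is extracted from inside a wh-island (introduced by "whether"), which blocks movement.
In A, the extraction path crosses only that-complement boundaries, which are transparent.
So A is grammatical.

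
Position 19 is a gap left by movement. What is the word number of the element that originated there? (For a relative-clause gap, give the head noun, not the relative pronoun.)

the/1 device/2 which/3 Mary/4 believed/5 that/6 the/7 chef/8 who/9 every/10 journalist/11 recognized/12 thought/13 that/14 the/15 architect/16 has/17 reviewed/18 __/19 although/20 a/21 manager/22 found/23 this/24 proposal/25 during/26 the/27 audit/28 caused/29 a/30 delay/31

2

The gap at 19 is the object of "reviewed", inside a relative clause.
The relative pronoun is "which" (word 3); it is bound by the head noun immediately before it.
Its filler is the head noun "device", at word 2.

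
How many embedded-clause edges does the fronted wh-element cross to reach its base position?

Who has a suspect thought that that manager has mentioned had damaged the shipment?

"who" is extracted from the subject of "damaged".
Boundaries crossed, outermost first: [that], [Ø] — 2 in total.

2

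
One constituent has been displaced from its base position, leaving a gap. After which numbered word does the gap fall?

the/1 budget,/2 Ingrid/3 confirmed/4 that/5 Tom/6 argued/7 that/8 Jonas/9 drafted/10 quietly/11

The displaced element is "the budget" (word 2).
It is linked across 2 clause boundaries (that → that).
It functions as the direct object of "drafted", so the gap sits immediately after word 10 ("drafted").
Base order: Ingrid confirmed that Tom argued that Jonas drafted the budget quietly.

10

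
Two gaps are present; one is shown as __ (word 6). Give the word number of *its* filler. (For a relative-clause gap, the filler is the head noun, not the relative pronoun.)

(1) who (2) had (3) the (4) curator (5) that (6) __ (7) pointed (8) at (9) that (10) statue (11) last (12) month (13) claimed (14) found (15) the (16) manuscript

4

The marked gap is inside the relative clause, the subject of "pointed".
Its filler is the head noun "curator" (via "that"), at word 4.
(The other dependency links word 1 to a gap after word 13.)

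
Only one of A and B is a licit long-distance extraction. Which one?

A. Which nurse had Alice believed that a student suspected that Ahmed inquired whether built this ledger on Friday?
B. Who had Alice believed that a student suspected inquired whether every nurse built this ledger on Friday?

In A, the wh-phrase is extracted from inside a wh-island (introduced by "whether"), which blocks movement.
In B, the extraction path crosses only that-complement boundaries, which are transparent.
So B is grammatical.

B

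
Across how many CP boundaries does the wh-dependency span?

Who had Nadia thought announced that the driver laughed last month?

1

"who" is extracted from the subject of "announced".
Boundaries crossed, outermost first: [Ø] — 1 in total.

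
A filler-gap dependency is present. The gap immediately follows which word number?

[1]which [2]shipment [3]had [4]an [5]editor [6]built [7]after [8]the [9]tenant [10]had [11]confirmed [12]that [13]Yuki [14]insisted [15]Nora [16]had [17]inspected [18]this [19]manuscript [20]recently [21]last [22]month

The displaced element is "which shipment" (word 2).
It functions as the direct object of "built", so the gap sits immediately after word 6 ("built").
Base order: An editor had built which shipment after the tenant had confirmed that Yuki insisted Nora had inspected this manuscript recently last month.

6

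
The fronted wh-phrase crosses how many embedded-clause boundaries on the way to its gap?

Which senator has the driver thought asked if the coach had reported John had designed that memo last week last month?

"which senator" is extracted from the subject of "asked".
Boundaries crossed, outermost first: [Ø] — 1 in total.

1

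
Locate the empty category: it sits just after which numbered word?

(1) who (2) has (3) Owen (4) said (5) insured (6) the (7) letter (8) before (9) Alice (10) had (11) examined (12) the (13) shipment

4

The displaced element is "who" (word 1).
It is linked across 1 clause boundary (Ø).
It functions as the subject of "insured", so the gap sits immediately after word 4 ("said").
Base order: Owen has said that who insured the letter before Alice had examined the shipment.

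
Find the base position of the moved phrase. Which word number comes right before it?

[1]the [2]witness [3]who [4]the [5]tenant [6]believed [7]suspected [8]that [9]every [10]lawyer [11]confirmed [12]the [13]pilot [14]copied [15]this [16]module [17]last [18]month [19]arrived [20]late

6

The displaced element is "the witness" (word 2).
It is linked across 1 clause boundary (Ø).
It functions as the subject of "suspected", so the gap sits immediately after word 6 ("believed").
Base order: The tenant believed the witness suspected that every lawyer confirmed the pilot copied this module last month.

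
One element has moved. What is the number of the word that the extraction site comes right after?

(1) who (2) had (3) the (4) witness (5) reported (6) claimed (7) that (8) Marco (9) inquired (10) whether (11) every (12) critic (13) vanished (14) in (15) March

The displaced element is "who" (word 1).
It is linked across 1 clause boundary (Ø).
It functions as the subject of "claimed", so the gap sits immediately after word 5 ("reported").
Base order: The witness had reported who claimed that Marco inquired whether every critic vanished in March.

5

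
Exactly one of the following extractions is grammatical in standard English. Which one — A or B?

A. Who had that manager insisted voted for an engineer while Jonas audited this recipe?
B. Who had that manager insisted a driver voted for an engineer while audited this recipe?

In B, the wh-phrase is extracted from inside an adjunct island (introduced by "while"), which blocks movement.
In A, the extraction path crosses only that-complement boundaries, which are transparent.
So A is grammatical.

A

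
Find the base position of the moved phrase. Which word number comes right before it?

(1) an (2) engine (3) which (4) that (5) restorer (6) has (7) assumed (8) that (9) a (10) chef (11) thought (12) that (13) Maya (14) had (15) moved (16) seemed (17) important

15

The displaced element is "an engine" (word 2).
It is linked across 2 clause boundaries (that → that).
It functions as the direct object of "moved", so the gap sits immediately after word 15 ("moved").
Base order: That restorer has assumed that a chef thought that Maya had moved an engine.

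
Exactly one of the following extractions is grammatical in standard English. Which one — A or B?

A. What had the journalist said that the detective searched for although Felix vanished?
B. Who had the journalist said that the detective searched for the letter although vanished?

A

In B, the wh-phrase is extracted from inside an adjunct island (introduced by "although"), which blocks movement.
In A, the extraction path crosses only that-complement boundaries, which are transparent.
So A is grammatical.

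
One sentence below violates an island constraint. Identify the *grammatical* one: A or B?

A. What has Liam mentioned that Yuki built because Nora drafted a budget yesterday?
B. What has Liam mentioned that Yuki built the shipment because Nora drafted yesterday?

A

In B, the wh-phrase is extracted from inside an adjunct island (introduced by "because"), which blocks movement.
In A, the extraction path crosses only that-complement boundaries, which are transparent.
So A is grammatical.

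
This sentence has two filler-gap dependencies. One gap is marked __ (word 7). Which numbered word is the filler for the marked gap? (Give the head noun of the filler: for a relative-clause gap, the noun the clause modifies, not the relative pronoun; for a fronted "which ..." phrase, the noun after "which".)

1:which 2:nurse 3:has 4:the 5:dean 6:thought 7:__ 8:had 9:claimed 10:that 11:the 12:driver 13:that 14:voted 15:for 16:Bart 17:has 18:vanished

2

The marked gap is the subject of "claimed".
Its filler is the fronted wh-phrase "which nurse", at word 2.
(The other dependency links word 12 to a gap after word 13.)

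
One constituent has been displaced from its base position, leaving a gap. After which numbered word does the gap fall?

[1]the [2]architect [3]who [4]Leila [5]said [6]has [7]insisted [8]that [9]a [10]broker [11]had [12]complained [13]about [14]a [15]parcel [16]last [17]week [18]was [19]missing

The displaced element is "the architect" (word 2).
It is linked across 1 clause boundary (Ø).
It functions as the subject of "insisted", so the gap sits immediately after word 5 ("said").
Base order: Leila said the architect has insisted that a broker had complained about a parcel last week.

5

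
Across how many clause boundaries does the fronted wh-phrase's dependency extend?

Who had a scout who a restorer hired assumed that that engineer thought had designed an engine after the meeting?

"who" is extracted from the subject of "designed".
Boundaries crossed, outermost first: [that], [Ø] — 2 in total.

2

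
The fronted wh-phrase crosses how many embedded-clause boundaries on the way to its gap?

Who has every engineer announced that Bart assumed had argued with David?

"who" is extracted from the subject of "argued".
Boundaries crossed, outermost first: [that], [Ø] — 2 in total.

2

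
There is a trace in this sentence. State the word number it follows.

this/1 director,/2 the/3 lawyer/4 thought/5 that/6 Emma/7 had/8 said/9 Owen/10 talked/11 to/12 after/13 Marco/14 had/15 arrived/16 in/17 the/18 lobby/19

The displaced element is "this director" (word 2).
It is linked across 2 clause boundaries (that → Ø).
It functions as the object of the preposition "to" of "talked", so the gap sits immediately after word 12 ("to").
Base order: The lawyer thought that Emma had said Owen talked to this director after Marco had arrived in the lobby.

12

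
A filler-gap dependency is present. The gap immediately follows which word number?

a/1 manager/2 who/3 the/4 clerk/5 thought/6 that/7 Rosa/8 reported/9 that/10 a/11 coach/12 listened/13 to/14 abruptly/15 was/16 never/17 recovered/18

14

The displaced element is "a manager" (word 2).
It is linked across 2 clause boundaries (that → that).
It functions as the object of the preposition "to" of "listened", so the gap sits immediately after word 14 ("to").
Base order: The clerk thought that Rosa reported that a coach listened to a manager abruptly.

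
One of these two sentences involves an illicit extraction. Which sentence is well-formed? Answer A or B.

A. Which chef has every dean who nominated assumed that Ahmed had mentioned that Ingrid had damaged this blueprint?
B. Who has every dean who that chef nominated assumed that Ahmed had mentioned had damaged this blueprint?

In A, the wh-phrase is extracted from inside a complex-NP island (relative clause) (introduced by "who"), which blocks movement.
In B, the extraction path crosses only that-complement boundaries, which are transparent.
So B is grammatical.

B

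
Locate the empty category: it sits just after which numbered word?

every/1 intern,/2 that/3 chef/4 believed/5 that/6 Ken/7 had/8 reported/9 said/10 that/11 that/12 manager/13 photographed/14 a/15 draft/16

The displaced element is "every intern" (word 2).
It is linked across 2 clause boundaries (that → Ø).
It functions as the subject of "said", so the gap sits immediately after word 9 ("reported").
Base order: That chef believed that Ken had reported that every intern said that that manager photographed a draft.

9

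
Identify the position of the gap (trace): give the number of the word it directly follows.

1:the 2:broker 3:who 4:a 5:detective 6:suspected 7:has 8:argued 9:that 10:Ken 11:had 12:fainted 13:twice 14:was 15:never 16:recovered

The displaced element is "the broker" (word 2).
It is linked across 1 clause boundary (Ø).
It functions as the subject of "argued", so the gap sits immediately after word 6 ("suspected").
Base order: A detective suspected that the broker has argued that Ken had fainted twice.

6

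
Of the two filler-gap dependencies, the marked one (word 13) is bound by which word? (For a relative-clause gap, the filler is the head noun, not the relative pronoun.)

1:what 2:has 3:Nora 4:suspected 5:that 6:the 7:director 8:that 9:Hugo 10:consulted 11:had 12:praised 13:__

1

The marked gap is the direct object of "praised".
Its filler is the fronted wh-phrase "what", at word 1.
(The other dependency links word 7 to a gap after word 10.)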